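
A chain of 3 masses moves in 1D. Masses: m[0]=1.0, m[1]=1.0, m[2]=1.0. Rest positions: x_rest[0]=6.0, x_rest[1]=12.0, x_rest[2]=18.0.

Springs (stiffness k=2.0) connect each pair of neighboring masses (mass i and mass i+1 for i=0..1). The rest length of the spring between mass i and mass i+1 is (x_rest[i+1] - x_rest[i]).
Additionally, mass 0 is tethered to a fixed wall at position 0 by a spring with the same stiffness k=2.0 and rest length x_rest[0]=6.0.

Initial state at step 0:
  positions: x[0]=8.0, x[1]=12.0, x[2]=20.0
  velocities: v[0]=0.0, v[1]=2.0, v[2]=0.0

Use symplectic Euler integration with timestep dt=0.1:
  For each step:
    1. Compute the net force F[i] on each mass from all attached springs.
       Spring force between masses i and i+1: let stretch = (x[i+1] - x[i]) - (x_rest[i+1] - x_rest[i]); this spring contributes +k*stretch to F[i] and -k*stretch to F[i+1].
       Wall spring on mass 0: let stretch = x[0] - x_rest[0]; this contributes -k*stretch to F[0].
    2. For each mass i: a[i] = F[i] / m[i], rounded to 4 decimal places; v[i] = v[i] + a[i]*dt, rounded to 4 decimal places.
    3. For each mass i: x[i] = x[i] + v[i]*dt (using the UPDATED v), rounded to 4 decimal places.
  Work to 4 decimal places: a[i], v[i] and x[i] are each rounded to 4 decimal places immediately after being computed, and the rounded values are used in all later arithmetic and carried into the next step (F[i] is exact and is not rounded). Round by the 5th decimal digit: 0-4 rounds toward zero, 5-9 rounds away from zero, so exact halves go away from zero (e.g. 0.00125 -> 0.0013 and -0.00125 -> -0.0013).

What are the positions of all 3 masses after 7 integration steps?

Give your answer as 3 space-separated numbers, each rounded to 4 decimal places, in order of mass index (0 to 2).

Step 0: x=[8.0000 12.0000 20.0000] v=[0.0000 2.0000 0.0000]
Step 1: x=[7.9200 12.2800 19.9600] v=[-0.8000 2.8000 -0.4000]
Step 2: x=[7.7688 12.6264 19.8864] v=[-1.5120 3.4640 -0.7360]
Step 3: x=[7.5594 13.0209 19.7876] v=[-2.0942 3.9445 -0.9880]
Step 4: x=[7.3080 13.4415 19.6735] v=[-2.5138 4.2055 -1.1413]
Step 5: x=[7.0331 13.8640 19.5547] v=[-2.7487 4.2252 -1.1877]
Step 6: x=[6.7542 14.2637 19.4421] v=[-2.7891 3.9972 -1.1258]
Step 7: x=[6.4904 14.6168 19.3460] v=[-2.6380 3.5310 -0.9615]

Answer: 6.4904 14.6168 19.3460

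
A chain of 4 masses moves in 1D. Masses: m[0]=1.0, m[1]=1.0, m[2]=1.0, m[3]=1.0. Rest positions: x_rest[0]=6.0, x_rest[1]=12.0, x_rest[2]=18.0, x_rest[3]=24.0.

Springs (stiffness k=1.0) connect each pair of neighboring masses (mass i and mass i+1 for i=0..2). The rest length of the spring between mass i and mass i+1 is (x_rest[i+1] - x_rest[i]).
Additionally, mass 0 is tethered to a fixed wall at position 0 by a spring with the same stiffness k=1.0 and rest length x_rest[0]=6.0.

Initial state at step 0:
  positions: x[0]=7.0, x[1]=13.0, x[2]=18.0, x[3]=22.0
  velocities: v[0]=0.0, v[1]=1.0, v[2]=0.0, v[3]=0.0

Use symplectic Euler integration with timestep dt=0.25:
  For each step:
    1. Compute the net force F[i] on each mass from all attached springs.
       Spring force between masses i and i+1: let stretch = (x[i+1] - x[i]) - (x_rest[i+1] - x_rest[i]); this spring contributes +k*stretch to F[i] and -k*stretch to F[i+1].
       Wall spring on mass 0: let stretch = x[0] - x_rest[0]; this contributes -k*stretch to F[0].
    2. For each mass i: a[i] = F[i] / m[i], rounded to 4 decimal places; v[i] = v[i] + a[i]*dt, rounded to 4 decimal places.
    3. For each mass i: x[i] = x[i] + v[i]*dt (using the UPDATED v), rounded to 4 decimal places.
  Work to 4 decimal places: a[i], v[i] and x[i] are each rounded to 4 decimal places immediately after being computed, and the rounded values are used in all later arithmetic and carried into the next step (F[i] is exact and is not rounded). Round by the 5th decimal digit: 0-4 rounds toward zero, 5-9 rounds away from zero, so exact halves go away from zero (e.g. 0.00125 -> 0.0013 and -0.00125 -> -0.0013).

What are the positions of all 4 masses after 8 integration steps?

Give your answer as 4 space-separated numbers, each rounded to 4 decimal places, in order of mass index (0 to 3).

Step 0: x=[7.0000 13.0000 18.0000 22.0000] v=[0.0000 1.0000 0.0000 0.0000]
Step 1: x=[6.9375 13.1875 17.9375 22.1250] v=[-0.2500 0.7500 -0.2500 0.5000]
Step 2: x=[6.8320 13.2813 17.8399 22.3633] v=[-0.4219 0.3750 -0.3906 0.9531]
Step 3: x=[6.7026 13.2569 17.7401 22.6939] v=[-0.5176 -0.0977 -0.3994 1.3223]
Step 4: x=[6.5639 13.1030 17.6697 23.0899] v=[-0.5547 -0.6155 -0.2818 1.5839]
Step 5: x=[6.4237 12.8259 17.6526 23.5221] v=[-0.5609 -1.1086 -0.0684 1.7289]
Step 6: x=[6.2821 12.4503 17.7007 23.9625] v=[-0.5663 -1.5025 0.1923 1.7615]
Step 7: x=[6.1334 12.0173 17.8120 24.3865] v=[-0.5948 -1.7320 0.4452 1.6961]
Step 8: x=[5.9691 11.5787 17.9721 24.7746] v=[-0.6572 -1.7543 0.6402 1.5525]

Answer: 5.9691 11.5787 17.9721 24.7746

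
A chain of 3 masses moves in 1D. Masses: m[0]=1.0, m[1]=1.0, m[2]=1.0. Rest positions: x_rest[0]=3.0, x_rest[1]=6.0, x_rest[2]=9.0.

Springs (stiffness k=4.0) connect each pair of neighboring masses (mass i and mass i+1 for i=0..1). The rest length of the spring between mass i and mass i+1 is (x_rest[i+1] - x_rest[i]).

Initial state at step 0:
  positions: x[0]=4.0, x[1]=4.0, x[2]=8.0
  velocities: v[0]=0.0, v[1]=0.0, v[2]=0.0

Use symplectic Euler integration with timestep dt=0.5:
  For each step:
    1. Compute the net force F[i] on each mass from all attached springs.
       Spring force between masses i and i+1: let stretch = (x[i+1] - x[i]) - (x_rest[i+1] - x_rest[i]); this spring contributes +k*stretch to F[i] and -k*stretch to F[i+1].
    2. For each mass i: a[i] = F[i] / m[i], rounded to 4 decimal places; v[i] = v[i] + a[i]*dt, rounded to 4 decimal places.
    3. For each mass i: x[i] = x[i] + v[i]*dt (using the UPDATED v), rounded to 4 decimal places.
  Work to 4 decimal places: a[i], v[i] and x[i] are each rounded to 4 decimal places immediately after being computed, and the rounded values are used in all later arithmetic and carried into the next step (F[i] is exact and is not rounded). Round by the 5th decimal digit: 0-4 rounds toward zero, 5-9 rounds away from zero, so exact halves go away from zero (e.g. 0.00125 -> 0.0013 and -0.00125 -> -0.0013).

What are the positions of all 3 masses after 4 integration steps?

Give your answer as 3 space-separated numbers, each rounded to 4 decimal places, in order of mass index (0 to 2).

Step 0: x=[4.0000 4.0000 8.0000] v=[0.0000 0.0000 0.0000]
Step 1: x=[1.0000 8.0000 7.0000] v=[-6.0000 8.0000 -2.0000]
Step 2: x=[2.0000 4.0000 10.0000] v=[2.0000 -8.0000 6.0000]
Step 3: x=[2.0000 4.0000 10.0000] v=[0.0000 0.0000 0.0000]
Step 4: x=[1.0000 8.0000 7.0000] v=[-2.0000 8.0000 -6.0000]

Answer: 1.0000 8.0000 7.0000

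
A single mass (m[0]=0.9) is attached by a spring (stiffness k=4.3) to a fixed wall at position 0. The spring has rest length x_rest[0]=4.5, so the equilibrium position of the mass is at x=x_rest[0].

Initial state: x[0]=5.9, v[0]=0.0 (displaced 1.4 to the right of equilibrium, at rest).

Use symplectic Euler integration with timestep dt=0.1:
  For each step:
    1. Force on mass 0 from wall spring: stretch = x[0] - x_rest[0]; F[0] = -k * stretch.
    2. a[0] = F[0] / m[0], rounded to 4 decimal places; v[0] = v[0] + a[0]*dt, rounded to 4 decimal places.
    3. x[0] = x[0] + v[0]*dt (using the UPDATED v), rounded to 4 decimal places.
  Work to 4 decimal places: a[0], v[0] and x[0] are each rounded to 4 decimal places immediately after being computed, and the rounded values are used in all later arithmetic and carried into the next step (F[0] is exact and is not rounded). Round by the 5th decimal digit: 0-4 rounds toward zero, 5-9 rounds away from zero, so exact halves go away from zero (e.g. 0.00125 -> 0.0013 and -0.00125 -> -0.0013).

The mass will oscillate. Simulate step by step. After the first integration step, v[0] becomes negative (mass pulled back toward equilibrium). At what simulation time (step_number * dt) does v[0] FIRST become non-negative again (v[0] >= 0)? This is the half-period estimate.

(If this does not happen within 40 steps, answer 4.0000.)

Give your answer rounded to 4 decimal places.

Answer: 1.5000

Derivation:
Step 0: x=[5.9000] v=[0.0000]
Step 1: x=[5.8331] v=[-0.6689]
Step 2: x=[5.7025] v=[-1.3058]
Step 3: x=[5.5145] v=[-1.8803]
Step 4: x=[5.2780] v=[-2.3650]
Step 5: x=[5.0043] v=[-2.7367]
Step 6: x=[4.7065] v=[-2.9776]
Step 7: x=[4.3989] v=[-3.0763]
Step 8: x=[4.0961] v=[-3.0280]
Step 9: x=[3.8126] v=[-2.8350]
Step 10: x=[3.5619] v=[-2.5066]
Step 11: x=[3.3561] v=[-2.0584]
Step 12: x=[3.2049] v=[-1.5119]
Step 13: x=[3.1156] v=[-0.8931]
Step 14: x=[3.0924] v=[-0.2317]
Step 15: x=[3.1365] v=[0.4408]
First v>=0 after going negative at step 15, time=1.5000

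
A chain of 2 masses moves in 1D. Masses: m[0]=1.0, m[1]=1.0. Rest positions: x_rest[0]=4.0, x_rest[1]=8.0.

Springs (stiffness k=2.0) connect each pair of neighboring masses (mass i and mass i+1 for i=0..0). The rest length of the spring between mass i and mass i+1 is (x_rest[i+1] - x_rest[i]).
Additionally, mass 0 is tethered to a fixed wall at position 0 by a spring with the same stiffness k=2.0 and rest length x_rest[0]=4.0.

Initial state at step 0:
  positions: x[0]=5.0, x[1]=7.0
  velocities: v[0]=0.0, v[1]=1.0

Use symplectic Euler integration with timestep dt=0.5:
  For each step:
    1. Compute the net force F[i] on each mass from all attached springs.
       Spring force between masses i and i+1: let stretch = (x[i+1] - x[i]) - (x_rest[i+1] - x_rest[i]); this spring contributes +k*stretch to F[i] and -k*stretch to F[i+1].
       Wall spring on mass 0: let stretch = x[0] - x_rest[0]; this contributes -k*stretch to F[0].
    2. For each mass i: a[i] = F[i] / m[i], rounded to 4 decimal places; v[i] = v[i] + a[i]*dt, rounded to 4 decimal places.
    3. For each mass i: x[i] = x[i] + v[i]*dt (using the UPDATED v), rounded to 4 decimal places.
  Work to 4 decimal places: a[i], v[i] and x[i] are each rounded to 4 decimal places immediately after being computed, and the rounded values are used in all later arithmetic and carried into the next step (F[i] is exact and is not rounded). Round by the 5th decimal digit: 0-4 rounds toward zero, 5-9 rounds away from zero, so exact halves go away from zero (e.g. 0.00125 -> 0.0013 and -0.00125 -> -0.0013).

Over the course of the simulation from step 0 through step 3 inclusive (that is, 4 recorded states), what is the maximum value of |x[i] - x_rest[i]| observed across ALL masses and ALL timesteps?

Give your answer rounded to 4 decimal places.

Answer: 1.5000

Derivation:
Step 0: x=[5.0000 7.0000] v=[0.0000 1.0000]
Step 1: x=[3.5000 8.5000] v=[-3.0000 3.0000]
Step 2: x=[2.7500 9.5000] v=[-1.5000 2.0000]
Step 3: x=[4.0000 9.1250] v=[2.5000 -0.7500]
Max displacement = 1.5000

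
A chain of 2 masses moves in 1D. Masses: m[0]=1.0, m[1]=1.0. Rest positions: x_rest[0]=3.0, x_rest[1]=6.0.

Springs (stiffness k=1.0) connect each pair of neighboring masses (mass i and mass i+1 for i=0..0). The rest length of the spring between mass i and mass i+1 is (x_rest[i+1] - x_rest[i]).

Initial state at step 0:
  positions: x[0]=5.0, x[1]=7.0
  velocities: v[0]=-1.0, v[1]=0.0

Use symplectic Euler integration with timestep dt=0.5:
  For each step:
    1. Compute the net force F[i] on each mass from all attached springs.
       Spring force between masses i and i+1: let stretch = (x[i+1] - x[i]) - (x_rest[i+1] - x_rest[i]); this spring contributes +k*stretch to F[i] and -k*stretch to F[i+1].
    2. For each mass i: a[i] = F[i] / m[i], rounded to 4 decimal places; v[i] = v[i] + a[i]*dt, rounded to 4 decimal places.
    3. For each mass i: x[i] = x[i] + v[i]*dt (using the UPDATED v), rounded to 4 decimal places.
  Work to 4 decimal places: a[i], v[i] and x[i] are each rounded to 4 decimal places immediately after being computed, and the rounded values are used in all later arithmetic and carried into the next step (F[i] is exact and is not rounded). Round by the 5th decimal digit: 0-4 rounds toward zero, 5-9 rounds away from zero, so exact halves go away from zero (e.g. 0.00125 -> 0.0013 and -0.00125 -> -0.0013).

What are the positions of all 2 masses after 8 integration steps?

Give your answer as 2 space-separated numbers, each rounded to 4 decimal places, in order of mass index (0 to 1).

Step 0: x=[5.0000 7.0000] v=[-1.0000 0.0000]
Step 1: x=[4.2500 7.2500] v=[-1.5000 0.5000]
Step 2: x=[3.5000 7.5000] v=[-1.5000 0.5000]
Step 3: x=[3.0000 7.5000] v=[-1.0000 0.0000]
Step 4: x=[2.8750 7.1250] v=[-0.2500 -0.7500]
Step 5: x=[3.0625 6.4375] v=[0.3750 -1.3750]
Step 6: x=[3.3438 5.6563] v=[0.5625 -1.5625]
Step 7: x=[3.4532 5.0469] v=[0.2188 -1.2188]
Step 8: x=[3.2110 4.7891] v=[-0.4844 -0.5157]

Answer: 3.2110 4.7891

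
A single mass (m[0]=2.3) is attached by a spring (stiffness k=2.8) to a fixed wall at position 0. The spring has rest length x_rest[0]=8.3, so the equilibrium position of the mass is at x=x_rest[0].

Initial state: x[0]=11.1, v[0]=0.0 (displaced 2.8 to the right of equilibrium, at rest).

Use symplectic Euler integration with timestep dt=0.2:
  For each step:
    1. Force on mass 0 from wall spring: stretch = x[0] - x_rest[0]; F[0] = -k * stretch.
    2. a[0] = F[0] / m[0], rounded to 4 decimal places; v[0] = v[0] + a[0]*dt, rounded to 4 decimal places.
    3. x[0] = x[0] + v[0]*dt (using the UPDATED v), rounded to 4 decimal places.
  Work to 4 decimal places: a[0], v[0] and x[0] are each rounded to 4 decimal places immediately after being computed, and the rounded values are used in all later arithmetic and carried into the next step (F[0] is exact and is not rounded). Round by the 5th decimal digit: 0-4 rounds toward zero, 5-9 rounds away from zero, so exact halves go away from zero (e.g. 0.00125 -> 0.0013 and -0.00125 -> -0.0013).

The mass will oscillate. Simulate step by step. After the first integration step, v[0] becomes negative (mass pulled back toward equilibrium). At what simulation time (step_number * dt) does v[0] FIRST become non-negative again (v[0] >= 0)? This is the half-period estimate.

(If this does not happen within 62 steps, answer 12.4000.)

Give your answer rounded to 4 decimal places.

Answer: 3.0000

Derivation:
Step 0: x=[11.1000] v=[0.0000]
Step 1: x=[10.9637] v=[-0.6817]
Step 2: x=[10.6976] v=[-1.3303]
Step 3: x=[10.3148] v=[-1.9141]
Step 4: x=[9.8339] v=[-2.4047]
Step 5: x=[9.2783] v=[-2.7782]
Step 6: x=[8.6750] v=[-3.0164]
Step 7: x=[8.0535] v=[-3.1077]
Step 8: x=[7.4440] v=[-3.0477]
Step 9: x=[6.8761] v=[-2.8393]
Step 10: x=[6.3776] v=[-2.4926]
Step 11: x=[5.9727] v=[-2.0245]
Step 12: x=[5.6811] v=[-1.4579]
Step 13: x=[5.5170] v=[-0.8203]
Step 14: x=[5.4885] v=[-0.1427]
Step 15: x=[5.5969] v=[0.5418]
First v>=0 after going negative at step 15, time=3.0000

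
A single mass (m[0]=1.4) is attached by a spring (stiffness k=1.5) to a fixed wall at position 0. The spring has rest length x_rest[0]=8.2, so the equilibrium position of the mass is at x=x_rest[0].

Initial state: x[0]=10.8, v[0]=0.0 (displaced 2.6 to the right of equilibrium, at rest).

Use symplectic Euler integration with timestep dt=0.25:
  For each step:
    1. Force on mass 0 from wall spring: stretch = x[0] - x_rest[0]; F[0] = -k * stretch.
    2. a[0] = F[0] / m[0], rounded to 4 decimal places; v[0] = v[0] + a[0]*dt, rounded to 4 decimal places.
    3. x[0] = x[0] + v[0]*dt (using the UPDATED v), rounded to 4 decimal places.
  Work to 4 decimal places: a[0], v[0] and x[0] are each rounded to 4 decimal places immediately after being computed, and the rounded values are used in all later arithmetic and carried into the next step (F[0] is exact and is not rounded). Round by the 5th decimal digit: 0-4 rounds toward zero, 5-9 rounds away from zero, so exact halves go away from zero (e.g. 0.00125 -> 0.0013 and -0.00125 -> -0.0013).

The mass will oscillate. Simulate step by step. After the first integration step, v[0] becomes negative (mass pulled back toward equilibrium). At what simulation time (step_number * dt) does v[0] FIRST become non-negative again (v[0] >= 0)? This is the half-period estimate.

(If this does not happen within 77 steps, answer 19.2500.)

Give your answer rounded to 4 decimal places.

Step 0: x=[10.8000] v=[0.0000]
Step 1: x=[10.6259] v=[-0.6964]
Step 2: x=[10.2894] v=[-1.3462]
Step 3: x=[9.8129] v=[-1.9059]
Step 4: x=[9.2284] v=[-2.3379]
Step 5: x=[8.5751] v=[-2.6134]
Step 6: x=[7.8966] v=[-2.7139]
Step 7: x=[7.2385] v=[-2.6326]
Step 8: x=[6.6447] v=[-2.3751]
Step 9: x=[6.1551] v=[-1.9585]
Step 10: x=[5.8024] v=[-1.4108]
Step 11: x=[5.6103] v=[-0.7686]
Step 12: x=[5.5916] v=[-0.0749]
Step 13: x=[5.7476] v=[0.6238]
First v>=0 after going negative at step 13, time=3.2500

Answer: 3.2500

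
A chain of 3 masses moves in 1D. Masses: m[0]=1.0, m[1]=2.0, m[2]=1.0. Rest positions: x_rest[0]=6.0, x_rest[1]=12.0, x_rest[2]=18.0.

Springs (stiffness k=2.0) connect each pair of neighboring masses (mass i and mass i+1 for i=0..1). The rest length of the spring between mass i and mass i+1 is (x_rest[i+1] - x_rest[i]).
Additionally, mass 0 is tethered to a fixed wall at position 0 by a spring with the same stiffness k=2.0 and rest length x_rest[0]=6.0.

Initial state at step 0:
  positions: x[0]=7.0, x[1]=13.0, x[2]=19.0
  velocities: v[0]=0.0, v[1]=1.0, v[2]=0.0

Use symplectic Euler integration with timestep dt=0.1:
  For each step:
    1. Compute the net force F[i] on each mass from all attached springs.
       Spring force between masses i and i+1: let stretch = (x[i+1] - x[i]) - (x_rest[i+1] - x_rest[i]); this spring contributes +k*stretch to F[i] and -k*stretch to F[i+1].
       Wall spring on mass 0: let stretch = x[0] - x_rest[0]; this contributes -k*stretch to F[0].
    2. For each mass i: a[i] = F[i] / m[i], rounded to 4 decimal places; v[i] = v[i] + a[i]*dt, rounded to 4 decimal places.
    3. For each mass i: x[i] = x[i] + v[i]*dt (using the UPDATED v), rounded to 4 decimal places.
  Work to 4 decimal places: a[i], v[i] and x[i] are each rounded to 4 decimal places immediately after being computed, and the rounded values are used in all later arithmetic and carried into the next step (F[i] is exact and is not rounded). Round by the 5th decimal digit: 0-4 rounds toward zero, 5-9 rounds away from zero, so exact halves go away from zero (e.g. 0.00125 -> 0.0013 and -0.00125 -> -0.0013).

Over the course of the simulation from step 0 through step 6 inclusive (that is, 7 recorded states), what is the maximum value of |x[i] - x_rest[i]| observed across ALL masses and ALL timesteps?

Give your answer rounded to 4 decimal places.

Step 0: x=[7.0000 13.0000 19.0000] v=[0.0000 1.0000 0.0000]
Step 1: x=[6.9800 13.1000 19.0000] v=[-0.2000 1.0000 0.0000]
Step 2: x=[6.9428 13.1978 19.0020] v=[-0.3720 0.9780 0.0200]
Step 3: x=[6.8918 13.2911 19.0079] v=[-0.5096 0.9329 0.0592]
Step 4: x=[6.8310 13.3776 19.0195] v=[-0.6081 0.8647 0.1158]
Step 5: x=[6.7645 13.4550 19.0382] v=[-0.6650 0.7742 0.1874]
Step 6: x=[6.6965 13.5214 19.0653] v=[-0.6798 0.6635 0.2708]
Max displacement = 1.5214

Answer: 1.5214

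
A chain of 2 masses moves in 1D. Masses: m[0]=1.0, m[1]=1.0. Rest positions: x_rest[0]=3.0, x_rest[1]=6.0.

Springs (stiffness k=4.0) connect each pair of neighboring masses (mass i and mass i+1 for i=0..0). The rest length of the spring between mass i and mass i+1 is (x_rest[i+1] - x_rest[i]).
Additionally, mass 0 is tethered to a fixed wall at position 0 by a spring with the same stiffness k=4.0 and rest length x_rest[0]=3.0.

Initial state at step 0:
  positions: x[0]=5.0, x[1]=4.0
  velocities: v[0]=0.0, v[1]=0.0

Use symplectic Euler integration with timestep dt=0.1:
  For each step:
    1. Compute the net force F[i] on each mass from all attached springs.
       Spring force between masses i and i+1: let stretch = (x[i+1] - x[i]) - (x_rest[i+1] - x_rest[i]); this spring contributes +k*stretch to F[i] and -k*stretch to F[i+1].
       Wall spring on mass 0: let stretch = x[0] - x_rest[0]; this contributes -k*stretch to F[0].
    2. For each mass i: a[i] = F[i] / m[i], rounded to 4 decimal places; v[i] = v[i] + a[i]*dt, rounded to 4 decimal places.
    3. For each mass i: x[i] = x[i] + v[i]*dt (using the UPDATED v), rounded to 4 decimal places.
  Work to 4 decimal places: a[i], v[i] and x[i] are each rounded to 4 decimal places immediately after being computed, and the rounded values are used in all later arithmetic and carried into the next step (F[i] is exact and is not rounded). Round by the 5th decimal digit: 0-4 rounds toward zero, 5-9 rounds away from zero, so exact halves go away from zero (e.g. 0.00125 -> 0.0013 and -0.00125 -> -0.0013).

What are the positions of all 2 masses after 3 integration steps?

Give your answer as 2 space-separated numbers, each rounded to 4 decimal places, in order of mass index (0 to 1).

Answer: 3.6853 4.8817

Derivation:
Step 0: x=[5.0000 4.0000] v=[0.0000 0.0000]
Step 1: x=[4.7600 4.1600] v=[-2.4000 1.6000]
Step 2: x=[4.3056 4.4640] v=[-4.5440 3.0400]
Step 3: x=[3.6853 4.8817] v=[-6.2029 4.1766]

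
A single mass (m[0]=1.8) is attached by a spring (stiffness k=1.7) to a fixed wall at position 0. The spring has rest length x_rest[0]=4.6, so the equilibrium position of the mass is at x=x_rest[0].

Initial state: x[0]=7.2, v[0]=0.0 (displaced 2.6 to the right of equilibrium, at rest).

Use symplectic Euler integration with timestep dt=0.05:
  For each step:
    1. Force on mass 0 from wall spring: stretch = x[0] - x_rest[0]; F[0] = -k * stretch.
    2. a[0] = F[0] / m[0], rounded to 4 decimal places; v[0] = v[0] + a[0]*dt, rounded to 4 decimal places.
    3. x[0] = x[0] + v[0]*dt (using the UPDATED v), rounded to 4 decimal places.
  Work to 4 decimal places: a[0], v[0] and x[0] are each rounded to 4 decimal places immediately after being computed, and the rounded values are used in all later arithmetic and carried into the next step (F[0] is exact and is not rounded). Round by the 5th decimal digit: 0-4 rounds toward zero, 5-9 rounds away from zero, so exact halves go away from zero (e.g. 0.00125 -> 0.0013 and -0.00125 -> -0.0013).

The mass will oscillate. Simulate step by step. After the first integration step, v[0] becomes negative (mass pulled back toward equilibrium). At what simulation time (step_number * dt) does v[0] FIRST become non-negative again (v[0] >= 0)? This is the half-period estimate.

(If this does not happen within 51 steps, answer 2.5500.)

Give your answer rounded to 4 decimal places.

Step 0: x=[7.2000] v=[0.0000]
Step 1: x=[7.1939] v=[-0.1228]
Step 2: x=[7.1816] v=[-0.2453]
Step 3: x=[7.1632] v=[-0.3672]
Step 4: x=[7.1388] v=[-0.4882]
Step 5: x=[7.1084] v=[-0.6081]
Step 6: x=[7.0721] v=[-0.7266]
Step 7: x=[7.0299] v=[-0.8433]
Step 8: x=[6.9820] v=[-0.9580]
Step 9: x=[6.9285] v=[-1.0705]
Step 10: x=[6.8695] v=[-1.1805]
Step 11: x=[6.8051] v=[-1.2877]
Step 12: x=[6.7355] v=[-1.3918]
Step 13: x=[6.6609] v=[-1.4926]
Step 14: x=[6.5814] v=[-1.5899]
Step 15: x=[6.4972] v=[-1.6835]
Step 16: x=[6.4085] v=[-1.7731]
Step 17: x=[6.3156] v=[-1.8585]
Step 18: x=[6.2186] v=[-1.9395]
Step 19: x=[6.1178] v=[-2.0159]
Step 20: x=[6.0134] v=[-2.0876]
Step 21: x=[5.9057] v=[-2.1543]
Step 22: x=[5.7949] v=[-2.2160]
Step 23: x=[5.6813] v=[-2.2724]
Step 24: x=[5.5651] v=[-2.3235]
Step 25: x=[5.4466] v=[-2.3691]
Step 26: x=[5.3261] v=[-2.4091]
Step 27: x=[5.2039] v=[-2.4434]
Step 28: x=[5.0803] v=[-2.4719]
Step 29: x=[4.9556] v=[-2.4946]
Step 30: x=[4.8300] v=[-2.5114]
Step 31: x=[4.7039] v=[-2.5223]
Step 32: x=[4.5775] v=[-2.5272]
Step 33: x=[4.4512] v=[-2.5261]
Step 34: x=[4.3252] v=[-2.5191]
Step 35: x=[4.1999] v=[-2.5061]
Step 36: x=[4.0755] v=[-2.4872]
Step 37: x=[3.9524] v=[-2.4624]
Step 38: x=[3.8308] v=[-2.4318]
Step 39: x=[3.7110] v=[-2.3955]
Step 40: x=[3.5933] v=[-2.3535]
Step 41: x=[3.4780] v=[-2.3060]
Step 42: x=[3.3654] v=[-2.2530]
Step 43: x=[3.2557] v=[-2.1947]
Step 44: x=[3.1491] v=[-2.1312]
Step 45: x=[3.0460] v=[-2.0627]
Step 46: x=[2.9465] v=[-1.9893]
Step 47: x=[2.8509] v=[-1.9112]
Step 48: x=[2.7595] v=[-1.8286]
Step 49: x=[2.6724] v=[-1.7417]
Step 50: x=[2.5899] v=[-1.6507]
Step 51: x=[2.5121] v=[-1.5558]
v[0] did not become non-negative within 51 steps; using fallback time=2.5500

Answer: 2.5500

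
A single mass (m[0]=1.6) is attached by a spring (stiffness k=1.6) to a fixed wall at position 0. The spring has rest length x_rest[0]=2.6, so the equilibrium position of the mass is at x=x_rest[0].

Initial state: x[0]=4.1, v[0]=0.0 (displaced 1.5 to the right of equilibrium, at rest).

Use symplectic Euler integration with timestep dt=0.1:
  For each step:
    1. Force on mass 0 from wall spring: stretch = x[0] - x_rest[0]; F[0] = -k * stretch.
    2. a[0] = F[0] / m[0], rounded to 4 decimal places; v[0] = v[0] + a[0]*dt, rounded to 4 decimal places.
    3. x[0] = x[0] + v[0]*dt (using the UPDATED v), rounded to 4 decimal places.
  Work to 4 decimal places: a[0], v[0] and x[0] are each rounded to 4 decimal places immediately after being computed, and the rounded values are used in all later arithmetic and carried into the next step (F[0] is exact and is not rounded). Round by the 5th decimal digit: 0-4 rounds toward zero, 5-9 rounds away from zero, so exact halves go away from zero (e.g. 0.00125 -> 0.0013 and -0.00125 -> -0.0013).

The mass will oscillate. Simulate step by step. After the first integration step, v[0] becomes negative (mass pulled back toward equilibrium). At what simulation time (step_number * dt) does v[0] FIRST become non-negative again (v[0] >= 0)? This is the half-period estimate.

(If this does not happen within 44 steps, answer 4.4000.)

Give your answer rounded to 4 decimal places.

Step 0: x=[4.1000] v=[0.0000]
Step 1: x=[4.0850] v=[-0.1500]
Step 2: x=[4.0552] v=[-0.2985]
Step 3: x=[4.0108] v=[-0.4440]
Step 4: x=[3.9523] v=[-0.5851]
Step 5: x=[3.8803] v=[-0.7203]
Step 6: x=[3.7955] v=[-0.8483]
Step 7: x=[3.6987] v=[-0.9679]
Step 8: x=[3.5909] v=[-1.0778]
Step 9: x=[3.4732] v=[-1.1769]
Step 10: x=[3.3468] v=[-1.2642]
Step 11: x=[3.2129] v=[-1.3389]
Step 12: x=[3.0729] v=[-1.4002]
Step 13: x=[2.9282] v=[-1.4475]
Step 14: x=[2.7802] v=[-1.4803]
Step 15: x=[2.6304] v=[-1.4983]
Step 16: x=[2.4803] v=[-1.5013]
Step 17: x=[2.3314] v=[-1.4893]
Step 18: x=[2.1852] v=[-1.4624]
Step 19: x=[2.0431] v=[-1.4209]
Step 20: x=[1.9066] v=[-1.3652]
Step 21: x=[1.7770] v=[-1.2959]
Step 22: x=[1.6556] v=[-1.2136]
Step 23: x=[1.5437] v=[-1.1192]
Step 24: x=[1.4423] v=[-1.0136]
Step 25: x=[1.3525] v=[-0.8978]
Step 26: x=[1.2752] v=[-0.7731]
Step 27: x=[1.2111] v=[-0.6406]
Step 28: x=[1.1609] v=[-0.5017]
Step 29: x=[1.1251] v=[-0.3578]
Step 30: x=[1.1041] v=[-0.2103]
Step 31: x=[1.0980] v=[-0.0607]
Step 32: x=[1.1070] v=[0.0895]
First v>=0 after going negative at step 32, time=3.2000

Answer: 3.2000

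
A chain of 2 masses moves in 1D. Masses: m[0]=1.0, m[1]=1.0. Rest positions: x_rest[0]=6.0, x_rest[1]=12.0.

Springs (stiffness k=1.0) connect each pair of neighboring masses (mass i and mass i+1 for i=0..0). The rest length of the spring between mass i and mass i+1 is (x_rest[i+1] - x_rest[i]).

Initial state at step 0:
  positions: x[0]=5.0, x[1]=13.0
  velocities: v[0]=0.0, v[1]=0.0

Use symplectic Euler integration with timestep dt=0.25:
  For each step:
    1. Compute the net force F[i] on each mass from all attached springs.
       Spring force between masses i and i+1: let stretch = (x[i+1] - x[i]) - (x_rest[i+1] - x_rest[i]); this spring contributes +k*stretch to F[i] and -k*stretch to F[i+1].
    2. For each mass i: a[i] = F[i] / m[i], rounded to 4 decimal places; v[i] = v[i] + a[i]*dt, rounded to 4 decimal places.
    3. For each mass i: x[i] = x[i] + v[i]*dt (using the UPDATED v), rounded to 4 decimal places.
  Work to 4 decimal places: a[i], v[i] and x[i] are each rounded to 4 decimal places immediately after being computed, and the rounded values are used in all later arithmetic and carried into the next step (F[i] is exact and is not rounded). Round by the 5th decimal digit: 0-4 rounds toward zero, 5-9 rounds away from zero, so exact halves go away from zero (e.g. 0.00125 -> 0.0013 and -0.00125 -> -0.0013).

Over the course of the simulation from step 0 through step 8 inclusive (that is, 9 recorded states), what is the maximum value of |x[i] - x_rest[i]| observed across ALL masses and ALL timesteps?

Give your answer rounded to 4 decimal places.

Step 0: x=[5.0000 13.0000] v=[0.0000 0.0000]
Step 1: x=[5.1250 12.8750] v=[0.5000 -0.5000]
Step 2: x=[5.3594 12.6406] v=[0.9375 -0.9375]
Step 3: x=[5.6739 12.3262] v=[1.2578 -1.2578]
Step 4: x=[6.0291 11.9710] v=[1.4209 -1.4209]
Step 5: x=[6.3807 11.6194] v=[1.4064 -1.4064]
Step 6: x=[6.6847 11.3154] v=[1.2161 -1.2161]
Step 7: x=[6.9032 11.0970] v=[0.8738 -0.8738]
Step 8: x=[7.0088 10.9914] v=[0.4223 -0.4223]
Max displacement = 1.0088

Answer: 1.0088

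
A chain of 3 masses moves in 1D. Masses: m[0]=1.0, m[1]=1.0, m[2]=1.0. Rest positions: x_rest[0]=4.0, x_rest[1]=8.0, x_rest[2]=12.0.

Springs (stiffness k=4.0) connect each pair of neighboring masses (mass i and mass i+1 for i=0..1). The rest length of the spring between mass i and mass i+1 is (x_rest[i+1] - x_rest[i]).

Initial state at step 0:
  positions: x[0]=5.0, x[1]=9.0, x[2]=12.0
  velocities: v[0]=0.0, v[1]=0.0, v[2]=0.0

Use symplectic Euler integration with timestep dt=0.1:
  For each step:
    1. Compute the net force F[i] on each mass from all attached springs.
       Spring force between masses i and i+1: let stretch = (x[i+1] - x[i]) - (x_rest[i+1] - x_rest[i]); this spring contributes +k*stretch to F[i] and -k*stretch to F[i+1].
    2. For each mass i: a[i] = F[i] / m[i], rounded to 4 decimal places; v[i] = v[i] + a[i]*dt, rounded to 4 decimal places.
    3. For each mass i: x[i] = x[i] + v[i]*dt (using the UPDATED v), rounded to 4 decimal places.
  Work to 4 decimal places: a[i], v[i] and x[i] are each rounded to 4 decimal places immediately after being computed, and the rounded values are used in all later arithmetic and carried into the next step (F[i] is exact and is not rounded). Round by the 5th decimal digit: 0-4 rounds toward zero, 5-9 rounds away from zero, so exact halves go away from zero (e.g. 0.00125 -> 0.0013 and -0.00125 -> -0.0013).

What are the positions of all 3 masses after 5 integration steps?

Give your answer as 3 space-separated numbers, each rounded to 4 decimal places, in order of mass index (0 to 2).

Step 0: x=[5.0000 9.0000 12.0000] v=[0.0000 0.0000 0.0000]
Step 1: x=[5.0000 8.9600 12.0400] v=[0.0000 -0.4000 0.4000]
Step 2: x=[4.9984 8.8848 12.1168] v=[-0.0160 -0.7520 0.7680]
Step 3: x=[4.9923 8.7834 12.2243] v=[-0.0614 -1.0138 1.0752]
Step 4: x=[4.9778 8.6680 12.3542] v=[-0.1450 -1.1539 1.2988]
Step 5: x=[4.9509 8.5525 12.4966] v=[-0.2689 -1.1555 1.4243]

Answer: 4.9509 8.5525 12.4966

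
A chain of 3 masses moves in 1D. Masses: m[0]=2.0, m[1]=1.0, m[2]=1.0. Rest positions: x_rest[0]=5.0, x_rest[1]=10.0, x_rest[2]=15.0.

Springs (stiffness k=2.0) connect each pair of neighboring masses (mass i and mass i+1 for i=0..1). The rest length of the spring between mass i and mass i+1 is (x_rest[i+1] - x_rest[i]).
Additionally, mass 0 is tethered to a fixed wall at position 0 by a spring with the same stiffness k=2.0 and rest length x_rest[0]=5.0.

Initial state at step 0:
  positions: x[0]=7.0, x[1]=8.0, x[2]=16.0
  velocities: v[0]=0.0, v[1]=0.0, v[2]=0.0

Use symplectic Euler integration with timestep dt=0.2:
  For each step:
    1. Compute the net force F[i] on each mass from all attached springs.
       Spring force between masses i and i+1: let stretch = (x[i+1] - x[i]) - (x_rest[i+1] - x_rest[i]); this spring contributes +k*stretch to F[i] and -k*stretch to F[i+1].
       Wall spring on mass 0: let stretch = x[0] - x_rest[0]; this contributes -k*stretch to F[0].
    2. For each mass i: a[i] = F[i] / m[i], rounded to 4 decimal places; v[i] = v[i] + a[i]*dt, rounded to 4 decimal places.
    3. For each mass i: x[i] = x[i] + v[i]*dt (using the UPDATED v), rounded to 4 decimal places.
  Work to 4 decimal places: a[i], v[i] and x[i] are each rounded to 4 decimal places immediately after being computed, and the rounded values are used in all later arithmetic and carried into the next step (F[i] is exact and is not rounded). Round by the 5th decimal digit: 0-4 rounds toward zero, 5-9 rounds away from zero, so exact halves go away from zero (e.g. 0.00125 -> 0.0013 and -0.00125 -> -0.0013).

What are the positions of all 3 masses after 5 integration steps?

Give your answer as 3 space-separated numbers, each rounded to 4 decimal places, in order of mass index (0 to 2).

Step 0: x=[7.0000 8.0000 16.0000] v=[0.0000 0.0000 0.0000]
Step 1: x=[6.7600 8.5600 15.7600] v=[-1.2000 2.8000 -1.2000]
Step 2: x=[6.3216 9.5520 15.3440] v=[-2.1920 4.9600 -2.0800]
Step 3: x=[5.7596 10.7489 14.8646] v=[-2.8102 5.9846 -2.3968]
Step 4: x=[5.1667 11.8759 14.4560] v=[-2.9643 5.6352 -2.0431]
Step 5: x=[4.6355 12.6726 14.2410] v=[-2.6558 3.9836 -1.0751]

Answer: 4.6355 12.6726 14.2410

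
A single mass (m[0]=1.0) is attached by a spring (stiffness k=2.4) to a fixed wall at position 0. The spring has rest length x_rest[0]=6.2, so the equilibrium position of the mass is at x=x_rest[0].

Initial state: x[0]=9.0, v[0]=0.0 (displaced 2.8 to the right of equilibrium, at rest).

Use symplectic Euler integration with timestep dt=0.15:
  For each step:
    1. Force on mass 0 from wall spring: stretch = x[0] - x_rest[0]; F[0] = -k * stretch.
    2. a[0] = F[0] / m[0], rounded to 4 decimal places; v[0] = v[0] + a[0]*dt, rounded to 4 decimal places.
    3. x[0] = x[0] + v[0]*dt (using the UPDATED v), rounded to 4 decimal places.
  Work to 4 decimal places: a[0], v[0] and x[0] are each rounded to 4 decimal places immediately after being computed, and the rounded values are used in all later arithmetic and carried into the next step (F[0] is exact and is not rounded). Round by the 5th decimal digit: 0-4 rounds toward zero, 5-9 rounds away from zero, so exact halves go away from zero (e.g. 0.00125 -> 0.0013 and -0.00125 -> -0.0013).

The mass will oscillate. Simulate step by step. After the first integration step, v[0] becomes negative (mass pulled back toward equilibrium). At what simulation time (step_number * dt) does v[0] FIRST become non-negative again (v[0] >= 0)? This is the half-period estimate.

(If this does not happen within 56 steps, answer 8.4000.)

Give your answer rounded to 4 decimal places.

Step 0: x=[9.0000] v=[0.0000]
Step 1: x=[8.8488] v=[-1.0080]
Step 2: x=[8.5546] v=[-1.9616]
Step 3: x=[8.1332] v=[-2.8093]
Step 4: x=[7.6074] v=[-3.5053]
Step 5: x=[7.0056] v=[-4.0120]
Step 6: x=[6.3603] v=[-4.3020]
Step 7: x=[5.7063] v=[-4.3597]
Step 8: x=[5.0790] v=[-4.1820]
Step 9: x=[4.5122] v=[-3.7784]
Step 10: x=[4.0366] v=[-3.1708]
Step 11: x=[3.6778] v=[-2.3920]
Step 12: x=[3.4552] v=[-1.4840]
Step 13: x=[3.3808] v=[-0.4959]
Step 14: x=[3.4587] v=[0.5190]
First v>=0 after going negative at step 14, time=2.1000

Answer: 2.1000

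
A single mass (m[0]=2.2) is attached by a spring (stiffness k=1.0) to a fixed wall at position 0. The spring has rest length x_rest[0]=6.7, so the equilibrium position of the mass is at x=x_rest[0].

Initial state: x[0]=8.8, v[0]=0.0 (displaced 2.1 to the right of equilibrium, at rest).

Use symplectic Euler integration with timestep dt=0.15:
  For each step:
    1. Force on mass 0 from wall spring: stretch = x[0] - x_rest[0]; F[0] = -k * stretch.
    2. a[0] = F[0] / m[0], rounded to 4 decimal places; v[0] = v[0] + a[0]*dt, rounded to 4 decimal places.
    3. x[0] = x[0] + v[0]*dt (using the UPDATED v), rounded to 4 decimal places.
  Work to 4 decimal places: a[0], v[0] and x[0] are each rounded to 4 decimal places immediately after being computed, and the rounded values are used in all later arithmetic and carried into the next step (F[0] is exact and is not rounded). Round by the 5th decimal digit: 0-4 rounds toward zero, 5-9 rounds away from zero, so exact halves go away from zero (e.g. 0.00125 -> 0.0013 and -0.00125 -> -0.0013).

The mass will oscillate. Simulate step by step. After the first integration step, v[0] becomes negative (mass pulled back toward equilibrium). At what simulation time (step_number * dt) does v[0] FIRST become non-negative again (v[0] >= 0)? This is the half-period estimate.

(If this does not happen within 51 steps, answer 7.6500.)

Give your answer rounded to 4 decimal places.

Answer: 4.8000

Derivation:
Step 0: x=[8.8000] v=[0.0000]
Step 1: x=[8.7785] v=[-0.1432]
Step 2: x=[8.7358] v=[-0.2849]
Step 3: x=[8.6722] v=[-0.4237]
Step 4: x=[8.5885] v=[-0.5582]
Step 5: x=[8.4855] v=[-0.6870]
Step 6: x=[8.3642] v=[-0.8087]
Step 7: x=[8.2259] v=[-0.9222]
Step 8: x=[8.0720] v=[-1.0262]
Step 9: x=[7.9040] v=[-1.1197]
Step 10: x=[7.7237] v=[-1.2018]
Step 11: x=[7.5330] v=[-1.2716]
Step 12: x=[7.3337] v=[-1.3284]
Step 13: x=[7.1280] v=[-1.3716]
Step 14: x=[6.9179] v=[-1.4008]
Step 15: x=[6.7055] v=[-1.4157]
Step 16: x=[6.4931] v=[-1.4161]
Step 17: x=[6.2828] v=[-1.4020]
Step 18: x=[6.0768] v=[-1.3736]
Step 19: x=[5.8771] v=[-1.3311]
Step 20: x=[5.6859] v=[-1.2750]
Step 21: x=[5.5050] v=[-1.2059]
Step 22: x=[5.3363] v=[-1.1244]
Step 23: x=[5.1816] v=[-1.0314]
Step 24: x=[5.0424] v=[-0.9279]
Step 25: x=[4.9202] v=[-0.8149]
Step 26: x=[4.8162] v=[-0.6936]
Step 27: x=[4.7314] v=[-0.5652]
Step 28: x=[4.6668] v=[-0.4310]
Step 29: x=[4.6229] v=[-0.2924]
Step 30: x=[4.6003] v=[-0.1508]
Step 31: x=[4.5992] v=[-0.0076]
Step 32: x=[4.6195] v=[0.1356]
First v>=0 after going negative at step 32, time=4.8000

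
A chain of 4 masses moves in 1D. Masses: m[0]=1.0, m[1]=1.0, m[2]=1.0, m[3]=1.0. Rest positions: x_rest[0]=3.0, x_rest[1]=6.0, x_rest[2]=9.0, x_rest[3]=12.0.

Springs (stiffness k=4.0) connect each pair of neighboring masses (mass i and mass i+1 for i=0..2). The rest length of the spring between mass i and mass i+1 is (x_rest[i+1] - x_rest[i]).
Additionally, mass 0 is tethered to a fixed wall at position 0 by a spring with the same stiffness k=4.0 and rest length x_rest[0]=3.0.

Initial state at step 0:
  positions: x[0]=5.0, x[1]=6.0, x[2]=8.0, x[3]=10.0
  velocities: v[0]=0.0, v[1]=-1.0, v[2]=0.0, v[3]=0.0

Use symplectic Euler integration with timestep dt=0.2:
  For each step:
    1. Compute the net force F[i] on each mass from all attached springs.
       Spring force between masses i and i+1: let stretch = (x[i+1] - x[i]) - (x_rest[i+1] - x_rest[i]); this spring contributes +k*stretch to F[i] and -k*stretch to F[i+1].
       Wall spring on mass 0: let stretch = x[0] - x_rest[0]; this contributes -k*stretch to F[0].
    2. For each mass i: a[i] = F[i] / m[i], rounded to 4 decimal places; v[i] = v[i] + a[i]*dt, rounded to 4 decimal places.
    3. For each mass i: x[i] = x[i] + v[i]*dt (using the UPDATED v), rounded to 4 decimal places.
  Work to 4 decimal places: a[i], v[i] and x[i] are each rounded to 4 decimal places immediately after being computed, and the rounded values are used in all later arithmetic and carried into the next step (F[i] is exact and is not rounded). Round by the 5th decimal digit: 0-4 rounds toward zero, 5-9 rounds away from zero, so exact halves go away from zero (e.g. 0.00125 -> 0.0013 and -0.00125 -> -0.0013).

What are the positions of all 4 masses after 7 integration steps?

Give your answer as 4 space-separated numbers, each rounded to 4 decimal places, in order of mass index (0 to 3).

Step 0: x=[5.0000 6.0000 8.0000 10.0000] v=[0.0000 -1.0000 0.0000 0.0000]
Step 1: x=[4.3600 5.9600 8.0000 10.1600] v=[-3.2000 -0.2000 0.0000 0.8000]
Step 2: x=[3.2784 5.9904 8.0192 10.4544] v=[-5.4080 0.1520 0.0960 1.4720]
Step 3: x=[2.1062 5.9115 8.1034 10.8392] v=[-5.8611 -0.3946 0.4211 1.9238]
Step 4: x=[1.2058 5.5744 8.2746 11.2662] v=[-4.5018 -1.6853 0.8562 2.1352]
Step 5: x=[0.8115 4.9704 8.4925 11.6946] v=[-1.9716 -3.0200 1.0893 2.1419]
Step 6: x=[0.9528 4.2645 8.6592 12.0906] v=[0.7063 -3.5294 0.8333 1.9802]
Step 7: x=[1.4715 3.7319 8.6717 12.4176] v=[2.5934 -2.6630 0.0627 1.6351]

Answer: 1.4715 3.7319 8.6717 12.4176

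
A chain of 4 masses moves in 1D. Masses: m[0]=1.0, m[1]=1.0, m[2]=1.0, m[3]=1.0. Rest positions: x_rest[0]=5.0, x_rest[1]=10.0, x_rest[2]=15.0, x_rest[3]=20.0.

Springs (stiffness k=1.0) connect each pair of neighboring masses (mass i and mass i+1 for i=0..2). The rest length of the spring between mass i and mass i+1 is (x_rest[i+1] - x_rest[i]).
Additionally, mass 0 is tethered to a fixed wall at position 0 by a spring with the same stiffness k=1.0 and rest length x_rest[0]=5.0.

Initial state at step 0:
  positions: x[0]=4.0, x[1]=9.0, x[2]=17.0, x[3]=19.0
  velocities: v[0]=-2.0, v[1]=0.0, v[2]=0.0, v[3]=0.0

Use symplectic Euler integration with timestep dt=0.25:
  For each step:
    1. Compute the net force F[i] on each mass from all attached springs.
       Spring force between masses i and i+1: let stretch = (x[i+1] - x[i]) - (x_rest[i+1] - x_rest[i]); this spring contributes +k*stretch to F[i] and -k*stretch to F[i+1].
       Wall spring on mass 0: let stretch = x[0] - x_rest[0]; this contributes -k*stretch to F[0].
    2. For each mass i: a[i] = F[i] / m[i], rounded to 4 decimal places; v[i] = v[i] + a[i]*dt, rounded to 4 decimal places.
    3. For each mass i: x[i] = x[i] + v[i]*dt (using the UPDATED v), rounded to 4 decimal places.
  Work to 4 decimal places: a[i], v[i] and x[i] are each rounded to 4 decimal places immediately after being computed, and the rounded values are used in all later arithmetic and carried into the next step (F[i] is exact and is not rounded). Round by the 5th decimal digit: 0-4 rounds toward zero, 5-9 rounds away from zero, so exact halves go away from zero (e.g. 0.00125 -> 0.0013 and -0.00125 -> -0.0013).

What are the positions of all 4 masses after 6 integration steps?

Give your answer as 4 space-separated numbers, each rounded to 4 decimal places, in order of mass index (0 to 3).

Answer: 4.0615 9.9583 12.9309 20.9722

Derivation:
Step 0: x=[4.0000 9.0000 17.0000 19.0000] v=[-2.0000 0.0000 0.0000 0.0000]
Step 1: x=[3.5625 9.1875 16.6250 19.1875] v=[-1.7500 0.7500 -1.5000 0.7500]
Step 2: x=[3.2539 9.4883 15.9453 19.5274] v=[-1.2344 1.2031 -2.7188 1.3594]
Step 3: x=[3.1316 9.8030 15.0859 19.9559] v=[-0.4893 1.2588 -3.4375 1.7139]
Step 4: x=[3.2305 10.0309 14.2007 20.3925] v=[0.3957 0.9117 -3.5407 1.7464]
Step 5: x=[3.5526 10.0944 13.4419 20.7546] v=[1.2882 0.2541 -3.0352 1.4485]
Step 6: x=[4.0615 9.9583 12.9309 20.9722] v=[2.0355 -0.5445 -2.0439 0.8703]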